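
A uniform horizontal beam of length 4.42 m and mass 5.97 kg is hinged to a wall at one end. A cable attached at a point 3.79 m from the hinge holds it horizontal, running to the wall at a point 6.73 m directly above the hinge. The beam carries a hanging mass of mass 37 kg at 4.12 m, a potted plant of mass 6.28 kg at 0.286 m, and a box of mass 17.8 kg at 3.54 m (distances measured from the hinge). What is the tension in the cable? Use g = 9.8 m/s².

T ≈ 684 N

About the hinge:
Beam weight: 5.97 × 9.8 = 58.51 N down at 2.21 m → arm 2.21 m, τ = 58.51 × 2.21 = 129.3 N·m clockwise.
Hanging mass: 37 × 9.8 = 362.6 N down at 4.12 m → arm 4.12 m, τ = 362.6 × 4.12 = 1494 N·m clockwise.
Potted plant: 6.28 × 9.8 = 61.54 N down at 0.286 m → arm 0.286 m, τ = 61.54 × 0.286 = 17.6 N·m clockwise.
Box: 17.8 × 9.8 = 174.4 N down at 3.54 m → arm 3.54 m, τ = 174.4 × 3.54 = 617.4 N·m clockwise.
Total clockwise load moment = 2258 N·m.
The cable tension T acts at 3.79 m; only its component perpendicular to the beam, T sinθ, produces torque. sinθ = h/√(h²+d²) = 6.73/√(6.73²+3.79²) = 0.8713.
Στ = 0 ⇒ T × 3.79 × 0.8713 = 2258 ⇒ T = 2258 / 3.302 = 684 N.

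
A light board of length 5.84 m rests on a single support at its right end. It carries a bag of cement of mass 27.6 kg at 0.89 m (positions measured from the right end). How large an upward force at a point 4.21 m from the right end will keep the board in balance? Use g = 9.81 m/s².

F ≈ 57.2 N

Take moments about the right end.
Bag of cement: 27.6 × 9.81 = 270.8 N down at 0.89 m → arm 0.89 m, τ = 270.8 × 0.89 = 241 N·m counterclockwise.
Net moment of the loads = 241 N·m counterclockwise.
The upward force F acts at a point 4.21 m from the right end, arm 4.21 m, giving F × 4.21 clockwise.
Setting net torque to zero: F × 4.21 = 241 → F = 241 / 4.21 = 57.2 N.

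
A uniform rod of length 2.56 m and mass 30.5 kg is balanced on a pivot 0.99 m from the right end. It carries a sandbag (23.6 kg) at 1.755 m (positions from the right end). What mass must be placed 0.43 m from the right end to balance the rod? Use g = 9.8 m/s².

Take moments about the pivot (at 0.99 m from the right end).
Beam weight: 30.5 × 9.8 = 298.9 N down at 1.28 m → arm 0.29 m, τ = 298.9 × 0.29 = 86.68 N·m counterclockwise.
Sandbag: 23.6 × 9.8 = 231.3 N down at 1.755 m → arm 0.765 m, τ = 231.3 × 0.765 = 176.9 N·m counterclockwise.
Net moment of known loads = 263.6 N·m counterclockwise.
An unknown mass m at 0.43 m has arm 0.56 m; its moment is m·g·0.56 clockwise.
Στ = 0 ⇒ m × 9.8 × 0.56 = 263.6 ⇒ m = 263.6 / (9.8 × 0.56) = 48 kg.

m ≈ 48 kg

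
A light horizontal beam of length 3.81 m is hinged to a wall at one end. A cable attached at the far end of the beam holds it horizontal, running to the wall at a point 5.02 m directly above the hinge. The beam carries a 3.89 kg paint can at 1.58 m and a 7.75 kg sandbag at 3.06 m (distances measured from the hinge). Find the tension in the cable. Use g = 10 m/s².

T ≈ 98.4 N

Sum moments about the hinge (the unknown hinge reaction has zero arm there).
Paint can: 3.89 × 10 = 38.9 N down at 1.58 m → arm 1.58 m, τ = 38.9 × 1.58 = 61.46 N·m clockwise.
Sandbag: 7.75 × 10 = 77.5 N down at 3.06 m → arm 3.06 m, τ = 77.5 × 3.06 = 237.2 N·m clockwise.
Total clockwise load moment = 298.7 N·m.
The cable tension T acts at 3.81 m; only its component perpendicular to the beam, T sinθ, produces torque. sinθ = h/√(h²+d²) = 5.02/√(5.02²+3.81²) = 0.7966.
Στ = 0 ⇒ T × 3.81 × 0.7966 = 298.7 ⇒ T = 298.7 / 3.035 = 98.4 N.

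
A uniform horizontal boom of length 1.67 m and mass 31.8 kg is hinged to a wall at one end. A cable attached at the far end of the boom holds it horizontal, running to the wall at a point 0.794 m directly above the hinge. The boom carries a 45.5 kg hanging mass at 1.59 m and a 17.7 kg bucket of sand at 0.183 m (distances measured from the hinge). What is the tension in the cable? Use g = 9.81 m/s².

Choose the hinge as the axis so the unknown hinge reaction has zero arm there.
Beam weight: 31.8 × 9.81 = 312 N down at 0.835 m → arm 0.835 m, τ = 312 × 0.835 = 260.5 N·m clockwise.
Hanging mass: 45.5 × 9.81 = 446.4 N down at 1.59 m → arm 1.59 m, τ = 446.4 × 1.59 = 709.8 N·m clockwise.
Bucket of sand: 17.7 × 9.81 = 173.6 N down at 0.183 m → arm 0.183 m, τ = 173.6 × 0.183 = 31.77 N·m clockwise.
Total clockwise load moment = 1002 N·m.
The cable tension T acts at 1.67 m; only its component perpendicular to the boom, T sinθ, produces torque. sinθ = h/√(h²+d²) = 0.794/√(0.794²+1.67²) = 0.4294.
Setting net torque to zero: T × 1.67 × 0.4294 = 1002 → T = 1002 / 0.7171 = 1400 N.

T ≈ 1400 N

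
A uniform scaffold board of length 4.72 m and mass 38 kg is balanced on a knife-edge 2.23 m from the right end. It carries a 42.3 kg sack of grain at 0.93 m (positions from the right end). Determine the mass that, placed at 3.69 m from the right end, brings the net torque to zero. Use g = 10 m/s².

m ≈ 34.3 kg

Taking torques about the knife-edge (at 2.23 m from the right end):
Beam weight: 38 × 10 = 380 N down at 2.36 m → arm 0.13 m, τ = 380 × 0.13 = 49.4 N·m counterclockwise.
Sack of grain: 42.3 × 10 = 423 N down at 0.93 m → arm 1.3 m, τ = 423 × 1.3 = 549.9 N·m clockwise.
Net moment of known loads = 500.5 N·m clockwise.
An unknown mass m at 3.69 m has arm 1.46 m; its moment is m·g·1.46 counterclockwise.
Στ = 0 ⇒ m × 10 × 1.46 = 500.5 ⇒ m = 500.5 / (10 × 1.46) = 34.3 kg.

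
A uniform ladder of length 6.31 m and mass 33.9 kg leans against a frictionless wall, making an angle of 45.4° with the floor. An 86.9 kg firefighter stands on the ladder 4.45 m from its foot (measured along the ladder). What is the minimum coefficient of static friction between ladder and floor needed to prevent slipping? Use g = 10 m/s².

μ_min ≈ 0.639

About the foot of the ladder:
Ladder weight 33.9×10 = 339 N acts at 3.155 m along the ladder; its horizontal arm is 3.155·cos45.4° = 2.215 m → τ = 750.9 N·m clockwise.
Firefighter: 86.9×10 = 869 N at 4.45 m → arm 3.125 m → τ = 2716 N·m clockwise.
Wall normal N acts horizontally at the top; its moment arm is the height L sinθ = 6.31·sin45.4° = 4.493 m, counterclockwise.
Στ = 0 ⇒ N × 4.493 = 3467 ⇒ N = 771.6 N.
ΣFx = 0 ⇒ f = N_wall = 771.6 N. ΣFy = 0 ⇒ N_floor = 1208 N.
μ_min = f / N_floor = 771.6 / 1208 = 0.639.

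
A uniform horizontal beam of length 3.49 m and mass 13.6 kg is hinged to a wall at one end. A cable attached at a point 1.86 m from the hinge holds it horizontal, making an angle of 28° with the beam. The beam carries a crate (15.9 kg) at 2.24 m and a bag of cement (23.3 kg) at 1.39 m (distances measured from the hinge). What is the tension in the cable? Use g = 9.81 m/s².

T ≈ 1030 N

About the hinge:
Beam weight: 13.6 × 9.81 = 133.4 N down at 1.745 m → arm 1.745 m, τ = 133.4 × 1.745 = 232.8 N·m clockwise.
Crate: 15.9 × 9.81 = 156 N down at 2.24 m → arm 2.24 m, τ = 156 × 2.24 = 349.4 N·m clockwise.
Bag of cement: 23.3 × 9.81 = 228.6 N down at 1.39 m → arm 1.39 m, τ = 228.6 × 1.39 = 317.8 N·m clockwise.
Total clockwise load moment = 900 N·m.
The cable tension T acts at 1.86 m; only its component perpendicular to the beam, T sinθ, produces torque. sin 28° = 0.4695.
Balancing moments: T × 1.86 × 0.4695 = 900, giving T = 900 / 0.8733 = 1030 N.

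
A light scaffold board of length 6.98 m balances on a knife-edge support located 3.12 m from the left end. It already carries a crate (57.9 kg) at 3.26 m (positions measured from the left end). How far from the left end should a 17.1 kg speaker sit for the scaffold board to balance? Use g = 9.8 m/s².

x ≈ 2.65 m from the left end

Take moments about the knife-edge support (at 3.12 m from the left end).
Crate: 57.9 × 9.8 = 567.4 N down at 3.26 m → arm 0.14 m, τ = 567.4 × 0.14 = 79.44 N·m clockwise.
Net moment of existing loads = 79.44 N·m clockwise.
The speaker weighs 17.1 × 9.8 = 167.6 N and must supply an equal counterclockwise moment, so its lever arm about the knife-edge support is 79.44 / 167.6 = 0.474 m.
That puts it at 3.12 − 0.474 = 2.65 m from the left end.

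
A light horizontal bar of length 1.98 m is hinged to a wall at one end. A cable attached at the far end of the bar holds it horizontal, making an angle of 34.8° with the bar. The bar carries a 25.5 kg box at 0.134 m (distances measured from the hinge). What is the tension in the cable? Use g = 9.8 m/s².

Sum moments about the hinge (the unknown hinge reaction has zero arm there).
Box: 25.5 × 9.8 = 249.9 N down at 0.134 m → arm 0.134 m, τ = 249.9 × 0.134 = 33.49 N·m clockwise.
Total clockwise load moment = 33.49 N·m.
The cable tension T acts at 1.98 m; only its component perpendicular to the bar, T sinθ, produces torque. sin 34.8° = 0.5707.
Setting net torque to zero: T × 1.98 × 0.5707 = 33.49 → T = 33.49 / 1.13 = 29.6 N.

T ≈ 29.6 N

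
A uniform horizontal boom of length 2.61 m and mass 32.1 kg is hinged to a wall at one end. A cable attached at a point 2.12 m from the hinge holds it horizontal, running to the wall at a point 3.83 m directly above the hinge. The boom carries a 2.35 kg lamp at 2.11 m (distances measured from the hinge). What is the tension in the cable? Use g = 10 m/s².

T ≈ 253 N

Sum moments about the hinge (the unknown hinge reaction has zero arm there).
Beam weight: 32.1 × 10 = 321 N down at 1.305 m → arm 1.305 m, τ = 321 × 1.305 = 418.9 N·m clockwise.
Lamp: 2.35 × 10 = 23.5 N down at 2.11 m → arm 2.11 m, τ = 23.5 × 2.11 = 49.58 N·m clockwise.
Total clockwise load moment = 468.5 N·m.
The cable tension T acts at 2.12 m; only its component perpendicular to the boom, T sinθ, produces torque. sinθ = h/√(h²+d²) = 3.83/√(3.83²+2.12²) = 0.8749.
Setting net torque to zero: T × 2.12 × 0.8749 = 468.5 → T = 468.5 / 1.855 = 253 N.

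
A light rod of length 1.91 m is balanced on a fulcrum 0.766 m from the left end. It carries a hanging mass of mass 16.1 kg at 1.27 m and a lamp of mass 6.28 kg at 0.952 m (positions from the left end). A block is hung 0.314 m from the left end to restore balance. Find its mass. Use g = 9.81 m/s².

m ≈ 20.5 kg

About the fulcrum (at 0.766 m from the left end):
Hanging mass: 16.1 × 9.81 = 157.9 N down at 1.27 m → arm 0.504 m, τ = 157.9 × 0.504 = 79.58 N·m clockwise.
Lamp: 6.28 × 9.81 = 61.61 N down at 0.952 m → arm 0.186 m, τ = 61.61 × 0.186 = 11.46 N·m clockwise.
Net moment of known loads = 91.04 N·m clockwise.
An unknown mass m at 0.314 m has arm 0.452 m; its moment is m·g·0.452 counterclockwise.
Balancing moments: m × 9.81 × 0.452 = 91.04, giving m = 91.04 / (9.81 × 0.452) = 20.5 kg.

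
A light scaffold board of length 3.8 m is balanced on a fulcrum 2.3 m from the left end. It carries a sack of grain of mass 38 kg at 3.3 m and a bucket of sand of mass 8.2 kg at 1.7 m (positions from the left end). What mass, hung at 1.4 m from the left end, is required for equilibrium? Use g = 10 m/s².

m ≈ 36.8 kg

About the fulcrum (at 2.3 m from the left end):
Sack of grain: 38 × 10 = 380 N down at 3.3 m → arm 1 m, τ = 380 × 1 = 380 N·m clockwise.
Bucket of sand: 8.2 × 10 = 82 N down at 1.7 m → arm 0.6 m, τ = 82 × 0.6 = 49.2 N·m counterclockwise.
Net moment of known loads = 330.8 N·m clockwise.
An unknown mass m at 1.4 m has arm 0.9 m; its moment is m·g·0.9 counterclockwise.
Balancing moments: m × 10 × 0.9 = 330.8, giving m = 330.8 / (10 × 0.9) = 36.8 kg.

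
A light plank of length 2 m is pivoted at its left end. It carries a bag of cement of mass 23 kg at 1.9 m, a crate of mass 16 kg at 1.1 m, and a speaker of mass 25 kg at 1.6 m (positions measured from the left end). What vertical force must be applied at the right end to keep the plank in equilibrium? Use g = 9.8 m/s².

F ≈ 496 N

Choose the left end as the axis so the unknown pivot reaction has zero arm there.
Bag of cement: 23 × 9.8 = 225.4 N down at 1.9 m → arm 1.9 m, τ = 225.4 × 1.9 = 428.3 N·m clockwise.
Crate: 16 × 9.8 = 156.8 N down at 1.1 m → arm 1.1 m, τ = 156.8 × 1.1 = 172.5 N·m clockwise.
Speaker: 25 × 9.8 = 245 N down at 1.6 m → arm 1.6 m, τ = 245 × 1.6 = 392 N·m clockwise.
Net moment of the loads = 992.8 N·m clockwise.
The upward force F acts at the right end, arm 2 m, giving F × 2 counterclockwise.
Στ = 0 ⇒ F × 2 = 992.8 ⇒ F = 992.8 / 2 = 496 N.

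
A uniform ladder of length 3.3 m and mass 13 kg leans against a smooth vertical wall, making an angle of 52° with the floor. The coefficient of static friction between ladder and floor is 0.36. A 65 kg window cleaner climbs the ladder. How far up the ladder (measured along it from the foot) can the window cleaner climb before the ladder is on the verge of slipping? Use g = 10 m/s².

d ≈ 1.49 m

About the foot of the ladder:
Ladder weight 13×10 = 130 N acts at 1.65 m along the ladder; its horizontal arm is 1.65·cos52° = 1.016 m → τ = 132.1 N·m clockwise.
Window cleaner weight 65×10 = 650 N at distance d → arm d·cos52° → τ = 650·d·0.6157 clockwise.
Wall normal N at the top has arm L sinθ = 2.6 m counterclockwise, so Στ = 0 gives N·2.6 = 132.1 + 400.2·d.
ΣFy = 0 ⇒ N_floor = 780 N, so the maximum friction is μ_s·N_floor = 0.36×780 = 280.8 N. ΣFx = 0 ⇒ N_wall = f, so at the slipping point N = 280.8 N.
Substituting: 280.8×2.6 = 132.1 + 400.2·d ⇒ d = (730.1 − 132.1) / 400.2 = 1.49 m.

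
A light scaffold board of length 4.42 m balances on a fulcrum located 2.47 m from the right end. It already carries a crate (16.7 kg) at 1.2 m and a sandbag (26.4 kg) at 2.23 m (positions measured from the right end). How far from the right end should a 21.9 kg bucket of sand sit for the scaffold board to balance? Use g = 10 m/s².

Choose the fulcrum (at 2.47 m from the right end) as the axis so the support reaction has zero arm there.
Crate: 16.7 × 10 = 167 N down at 1.2 m → arm 1.27 m, τ = 167 × 1.27 = 212.1 N·m clockwise.
Sandbag: 26.4 × 10 = 264 N down at 2.23 m → arm 0.24 m, τ = 264 × 0.24 = 63.36 N·m clockwise.
Net moment of existing loads = 275.5 N·m clockwise.
The bucket of sand weighs 21.9 × 10 = 219 N and must supply an equal counterclockwise moment, so its lever arm about the fulcrum is 275.5 / 219 = 1.26 m.
That puts it at 2.47 + 1.26 = 3.73 m from the right end.

x ≈ 3.73 m from the right end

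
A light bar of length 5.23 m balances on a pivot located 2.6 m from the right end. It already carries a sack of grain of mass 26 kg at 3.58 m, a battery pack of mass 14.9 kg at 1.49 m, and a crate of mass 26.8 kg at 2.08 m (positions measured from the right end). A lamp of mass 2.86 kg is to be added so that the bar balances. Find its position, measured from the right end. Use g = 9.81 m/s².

Taking torques about the pivot (at 2.6 m from the right end):
Sack of grain: 26 × 9.81 = 255.1 N down at 3.58 m → arm 0.98 m, τ = 255.1 × 0.98 = 250 N·m counterclockwise.
Battery pack: 14.9 × 9.81 = 146.2 N down at 1.49 m → arm 1.11 m, τ = 146.2 × 1.11 = 162.3 N·m clockwise.
Crate: 26.8 × 9.81 = 262.9 N down at 2.08 m → arm 0.52 m, τ = 262.9 × 0.52 = 136.7 N·m clockwise.
Net moment of existing loads = 49 N·m clockwise.
The lamp weighs 2.86 × 9.81 = 28.06 N and must supply an equal counterclockwise moment, so its lever arm about the pivot is 49 / 28.06 = 1.75 m.
That puts it at 2.6 + 1.75 = 4.35 m from the right end.

x ≈ 4.35 m from the right end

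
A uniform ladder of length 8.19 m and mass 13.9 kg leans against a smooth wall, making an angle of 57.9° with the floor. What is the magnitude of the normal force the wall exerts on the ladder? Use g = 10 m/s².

N_wall ≈ 43.6 N

About the foot of the ladder:
Ladder weight 13.9×10 = 139 N acts at 4.095 m along the ladder; its horizontal arm is 4.095·cos57.9° = 2.176 m → τ = 302.5 N·m clockwise.
Wall normal N acts horizontally at the top; its moment arm is the height L sinθ = 8.19·sin57.9° = 6.938 m, counterclockwise.
Balancing moments: N × 6.938 = 302.5, giving N = 43.6 N.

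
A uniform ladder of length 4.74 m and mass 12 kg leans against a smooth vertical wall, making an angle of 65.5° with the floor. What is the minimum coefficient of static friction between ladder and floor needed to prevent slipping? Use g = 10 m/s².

μ_min ≈ 0.228

About the foot of the ladder:
Ladder weight 12×10 = 120 N acts at 2.37 m along the ladder; its horizontal arm is 2.37·cos65.5° = 0.9828 m → τ = 117.9 N·m clockwise.
Wall normal N acts horizontally at the top; its moment arm is the height L sinθ = 4.74·sin65.5° = 4.313 m, counterclockwise.
Setting net torque to zero: N × 4.313 = 117.9 → N = 27.34 N.
ΣFx = 0 ⇒ f = N_wall = 27.34 N. ΣFy = 0 ⇒ N_floor = 120 N.
μ_min = f / N_floor = 27.34 / 120 = 0.228.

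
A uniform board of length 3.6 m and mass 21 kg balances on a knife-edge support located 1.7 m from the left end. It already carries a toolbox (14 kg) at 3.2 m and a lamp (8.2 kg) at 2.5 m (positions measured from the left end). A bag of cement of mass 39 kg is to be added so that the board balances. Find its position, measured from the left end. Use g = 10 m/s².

x ≈ 0.939 m from the left end

About the knife-edge support (at 1.7 m from the left end):
Beam weight: 21 × 10 = 210 N down at 1.8 m → arm 0.1 m, τ = 210 × 0.1 = 21 N·m clockwise.
Toolbox: 14 × 10 = 140 N down at 3.2 m → arm 1.5 m, τ = 140 × 1.5 = 210 N·m clockwise.
Lamp: 8.2 × 10 = 82 N down at 2.5 m → arm 0.8 m, τ = 82 × 0.8 = 65.6 N·m clockwise.
Net moment of existing loads = 296.6 N·m clockwise.
The bag of cement weighs 39 × 10 = 390 N and must supply an equal counterclockwise moment, so its lever arm about the knife-edge support is 296.6 / 390 = 0.761 m.
That puts it at 1.7 − 0.761 = 0.939 m from the left end.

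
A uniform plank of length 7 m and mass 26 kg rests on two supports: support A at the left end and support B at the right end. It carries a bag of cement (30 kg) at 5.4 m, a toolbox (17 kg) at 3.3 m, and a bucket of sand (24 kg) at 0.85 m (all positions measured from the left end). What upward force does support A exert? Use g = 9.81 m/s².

Taking torques about support B:
Beam weight: 26 × 9.81 = 255.1 N down at 3.5 m → arm 3.5 m, τ = 255.1 × 3.5 = 892.9 N·m counterclockwise.
Bag of cement: 30 × 9.81 = 294.3 N down at 5.4 m → arm 1.6 m, τ = 294.3 × 1.6 = 470.9 N·m counterclockwise.
Toolbox: 17 × 9.81 = 166.8 N down at 3.3 m → arm 3.7 m, τ = 166.8 × 3.7 = 617.2 N·m counterclockwise.
Bucket of sand: 24 × 9.81 = 235.4 N down at 0.85 m → arm 6.15 m, τ = 235.4 × 6.15 = 1448 N·m counterclockwise.
Net load moment about support B = 3429 N·m counterclockwise.
Reaction R at support A is upward at 0 m, arm 7 m → moment R × 7 clockwise.
Setting net torque to zero: R × 7 = 3429 → R = 490 N.

R_A ≈ 490 N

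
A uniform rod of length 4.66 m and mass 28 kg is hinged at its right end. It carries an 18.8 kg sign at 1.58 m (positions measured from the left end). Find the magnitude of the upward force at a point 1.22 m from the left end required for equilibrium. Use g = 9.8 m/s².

F ≈ 351 N

Taking torques about the right end:
Beam weight: 28 × 9.8 = 274.4 N down at 2.33 m → arm 2.33 m, τ = 274.4 × 2.33 = 639.4 N·m counterclockwise.
Sign: 18.8 × 9.8 = 184.2 N down at 1.58 m → arm 3.08 m, τ = 184.2 × 3.08 = 567.3 N·m counterclockwise.
Net moment of the loads = 1207 N·m counterclockwise.
The upward force F acts at a point 1.22 m from the left end, arm 3.44 m, giving F × 3.44 clockwise.
Setting net torque to zero: F × 3.44 = 1207 → F = 1207 / 3.44 = 351 N.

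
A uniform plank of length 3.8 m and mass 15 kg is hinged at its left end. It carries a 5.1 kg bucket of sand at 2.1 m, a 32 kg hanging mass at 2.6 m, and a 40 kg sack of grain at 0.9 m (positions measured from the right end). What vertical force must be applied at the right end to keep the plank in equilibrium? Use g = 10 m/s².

F ≈ 504 N

Sum moments about the left end (the unknown pivot reaction has zero arm there).
Beam weight: 15 × 10 = 150 N down at 1.9 m → arm 1.9 m, τ = 150 × 1.9 = 285 N·m clockwise.
Bucket of sand: 5.1 × 10 = 51 N down at 2.1 m → arm 1.7 m, τ = 51 × 1.7 = 86.7 N·m clockwise.
Hanging mass: 32 × 10 = 320 N down at 2.6 m → arm 1.2 m, τ = 320 × 1.2 = 384 N·m clockwise.
Sack of grain: 40 × 10 = 400 N down at 0.9 m → arm 2.9 m, τ = 400 × 2.9 = 1160 N·m clockwise.
Net moment of the loads = 1916 N·m clockwise.
The upward force F acts at the right end, arm 3.8 m, giving F × 3.8 counterclockwise.
Setting net torque to zero: F × 3.8 = 1916 → F = 1916 / 3.8 = 504 N.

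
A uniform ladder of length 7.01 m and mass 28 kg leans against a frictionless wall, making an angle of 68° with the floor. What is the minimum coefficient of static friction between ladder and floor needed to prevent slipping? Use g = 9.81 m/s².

Taking torques about the foot of the ladder:
Ladder weight 28×9.81 = 274.7 N acts at 3.505 m along the ladder; its horizontal arm is 3.505·cos68° = 1.313 m → τ = 360.7 N·m clockwise.
Wall normal N acts horizontally at the top; its moment arm is the height L sinθ = 7.01·sin68° = 6.5 m, counterclockwise.
Στ = 0 ⇒ N × 6.5 = 360.7 ⇒ N = 55.49 N.
ΣFx = 0 ⇒ f = N_wall = 55.49 N. ΣFy = 0 ⇒ N_floor = 274.7 N.
μ_min = f / N_floor = 55.49 / 274.7 = 0.202.

μ_min ≈ 0.202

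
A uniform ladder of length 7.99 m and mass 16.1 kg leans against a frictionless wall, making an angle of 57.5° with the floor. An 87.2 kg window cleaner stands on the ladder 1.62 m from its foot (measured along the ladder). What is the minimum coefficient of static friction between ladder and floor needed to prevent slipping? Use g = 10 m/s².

Take moments about the foot of the ladder.
Ladder weight 16.1×10 = 161 N acts at 3.995 m along the ladder; its horizontal arm is 3.995·cos57.5° = 2.147 m → τ = 345.7 N·m clockwise.
Window cleaner: 87.2×10 = 872 N at 1.62 m → arm 0.8704 m → τ = 759 N·m clockwise.
Wall normal N acts horizontally at the top; its moment arm is the height L sinθ = 7.99·sin57.5° = 6.739 m, counterclockwise.
Στ = 0 ⇒ N × 6.739 = 1105 ⇒ N = 164 N.
ΣFx = 0 ⇒ f = N_wall = 164 N. ΣFy = 0 ⇒ N_floor = 1033 N.
μ_min = f / N_floor = 164 / 1033 = 0.159.

μ_min ≈ 0.159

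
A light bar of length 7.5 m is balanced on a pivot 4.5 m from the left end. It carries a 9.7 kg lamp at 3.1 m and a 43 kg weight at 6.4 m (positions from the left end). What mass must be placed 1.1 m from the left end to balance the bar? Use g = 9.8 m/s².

About the pivot (at 4.5 m from the left end):
Lamp: 9.7 × 9.8 = 95.06 N down at 3.1 m → arm 1.4 m, τ = 95.06 × 1.4 = 133.1 N·m counterclockwise.
Weight: 43 × 9.8 = 421.4 N down at 6.4 m → arm 1.9 m, τ = 421.4 × 1.9 = 800.7 N·m clockwise.
Net moment of known loads = 667.6 N·m clockwise.
An unknown mass m at 1.1 m has arm 3.4 m; its moment is m·g·3.4 counterclockwise.
Στ = 0 ⇒ m × 9.8 × 3.4 = 667.6 ⇒ m = 667.6 / (9.8 × 3.4) = 20 kg.

m ≈ 20 kg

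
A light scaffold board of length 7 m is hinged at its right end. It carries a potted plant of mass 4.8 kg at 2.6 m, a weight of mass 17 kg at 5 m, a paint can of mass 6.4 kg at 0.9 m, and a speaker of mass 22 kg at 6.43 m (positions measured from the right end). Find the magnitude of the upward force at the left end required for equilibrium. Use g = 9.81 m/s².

About the right end:
Potted plant: 4.8 × 9.81 = 47.09 N down at 2.6 m → arm 2.6 m, τ = 47.09 × 2.6 = 122.4 N·m counterclockwise.
Weight: 17 × 9.81 = 166.8 N down at 5 m → arm 5 m, τ = 166.8 × 5 = 834 N·m counterclockwise.
Paint can: 6.4 × 9.81 = 62.78 N down at 0.9 m → arm 0.9 m, τ = 62.78 × 0.9 = 56.5 N·m counterclockwise.
Speaker: 22 × 9.81 = 215.8 N down at 6.43 m → arm 6.43 m, τ = 215.8 × 6.43 = 1388 N·m counterclockwise.
Net moment of the loads = 2401 N·m counterclockwise.
The upward force F acts at the left end, arm 7 m, giving F × 7 clockwise.
Balancing moments: F × 7 = 2401, giving F = 2401 / 7 = 343 N.

F ≈ 343 N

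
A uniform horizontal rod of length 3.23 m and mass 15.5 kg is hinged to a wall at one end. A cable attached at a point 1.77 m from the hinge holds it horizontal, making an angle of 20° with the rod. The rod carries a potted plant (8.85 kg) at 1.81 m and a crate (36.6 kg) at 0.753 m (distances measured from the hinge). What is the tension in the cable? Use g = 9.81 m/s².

About the hinge:
Beam weight: 15.5 × 9.81 = 152.1 N down at 1.615 m → arm 1.615 m, τ = 152.1 × 1.615 = 245.6 N·m clockwise.
Potted plant: 8.85 × 9.81 = 86.82 N down at 1.81 m → arm 1.81 m, τ = 86.82 × 1.81 = 157.1 N·m clockwise.
Crate: 36.6 × 9.81 = 359 N down at 0.753 m → arm 0.753 m, τ = 359 × 0.753 = 270.3 N·m clockwise.
Total clockwise load moment = 673 N·m.
The cable tension T acts at 1.77 m; only its component perpendicular to the rod, T sinθ, produces torque. sin 20° = 0.342.
Στ = 0 ⇒ T × 1.77 × 0.342 = 673 ⇒ T = 673 / 0.6053 = 1110 N.

T ≈ 1110 N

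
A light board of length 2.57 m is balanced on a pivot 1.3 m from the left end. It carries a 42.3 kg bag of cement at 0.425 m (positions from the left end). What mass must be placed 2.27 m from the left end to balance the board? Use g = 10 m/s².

m ≈ 38.2 kg

Choose the pivot (at 1.3 m from the left end) as the axis so the support reaction has zero arm there.
Bag of cement: 42.3 × 10 = 423 N down at 0.425 m → arm 0.875 m, τ = 423 × 0.875 = 370.1 N·m counterclockwise.
Net moment of known loads = 370.1 N·m counterclockwise.
An unknown mass m at 2.27 m has arm 0.97 m; its moment is m·g·0.97 clockwise.
Στ = 0 ⇒ m × 10 × 0.97 = 370.1 ⇒ m = 370.1 / (10 × 0.97) = 38.2 kg.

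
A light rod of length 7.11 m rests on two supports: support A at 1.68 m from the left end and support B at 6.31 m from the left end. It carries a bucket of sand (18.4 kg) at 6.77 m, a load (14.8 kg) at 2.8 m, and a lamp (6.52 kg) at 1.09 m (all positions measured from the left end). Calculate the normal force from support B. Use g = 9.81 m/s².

R_B ≈ 225 N

Choose support A as the axis so its reaction then has zero moment arm.
Bucket of sand: 18.4 × 9.81 = 180.5 N down at 6.77 m → arm 5.09 m, τ = 180.5 × 5.09 = 918.7 N·m clockwise.
Load: 14.8 × 9.81 = 145.2 N down at 2.8 m → arm 1.12 m, τ = 145.2 × 1.12 = 162.6 N·m clockwise.
Lamp: 6.52 × 9.81 = 63.96 N down at 1.09 m → arm 0.59 m, τ = 63.96 × 0.59 = 37.74 N·m counterclockwise.
Net load moment about support A = 1044 N·m clockwise.
Reaction R at support B is upward at 6.31 m, arm 4.63 m → moment R × 4.63 counterclockwise.
Setting net torque to zero: R × 4.63 = 1044 → R = 225 N.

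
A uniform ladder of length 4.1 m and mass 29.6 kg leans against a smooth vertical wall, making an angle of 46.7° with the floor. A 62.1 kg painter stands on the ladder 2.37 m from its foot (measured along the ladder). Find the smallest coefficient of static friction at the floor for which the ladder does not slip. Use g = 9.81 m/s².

About the foot of the ladder:
Ladder weight 29.6×9.81 = 290.4 N acts at 2.05 m along the ladder; its horizontal arm is 2.05·cos46.7° = 1.406 m → τ = 408.3 N·m clockwise.
Painter: 62.1×9.81 = 609.2 N at 2.37 m → arm 1.625 m → τ = 990 N·m clockwise.
Wall normal N acts horizontally at the top; its moment arm is the height L sinθ = 4.1·sin46.7° = 2.984 m, counterclockwise.
Στ = 0 ⇒ N × 2.984 = 1398 ⇒ N = 468.5 N.
ΣFx = 0 ⇒ f = N_wall = 468.5 N. ΣFy = 0 ⇒ N_floor = 899.6 N.
μ_min = f / N_floor = 468.5 / 899.6 = 0.521.

μ_min ≈ 0.521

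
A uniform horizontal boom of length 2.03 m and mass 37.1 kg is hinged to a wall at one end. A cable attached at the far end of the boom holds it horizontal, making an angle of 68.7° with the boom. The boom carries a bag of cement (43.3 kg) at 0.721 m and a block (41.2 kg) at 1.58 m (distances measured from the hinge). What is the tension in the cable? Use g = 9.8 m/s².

T ≈ 694 N

About the hinge:
Beam weight: 37.1 × 9.8 = 363.6 N down at 1.015 m → arm 1.015 m, τ = 363.6 × 1.015 = 369.1 N·m clockwise.
Bag of cement: 43.3 × 9.8 = 424.3 N down at 0.721 m → arm 0.721 m, τ = 424.3 × 0.721 = 305.9 N·m clockwise.
Block: 41.2 × 9.8 = 403.8 N down at 1.58 m → arm 1.58 m, τ = 403.8 × 1.58 = 638 N·m clockwise.
Total clockwise load moment = 1313 N·m.
The cable tension T acts at 2.03 m; only its component perpendicular to the boom, T sinθ, produces torque. sin 68.7° = 0.9317.
Balancing moments: T × 2.03 × 0.9317 = 1313, giving T = 1313 / 1.891 = 694 N.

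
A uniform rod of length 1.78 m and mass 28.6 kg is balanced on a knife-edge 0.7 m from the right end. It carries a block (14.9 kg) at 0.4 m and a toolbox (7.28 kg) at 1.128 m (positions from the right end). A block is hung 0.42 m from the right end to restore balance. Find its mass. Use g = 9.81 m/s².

Choose the knife-edge (at 0.7 m from the right end) as the axis so the support reaction has zero arm there.
Beam weight: 28.6 × 9.81 = 280.6 N down at 0.89 m → arm 0.19 m, τ = 280.6 × 0.19 = 53.31 N·m counterclockwise.
Block: 14.9 × 9.81 = 146.2 N down at 0.4 m → arm 0.3 m, τ = 146.2 × 0.3 = 43.86 N·m clockwise.
Toolbox: 7.28 × 9.81 = 71.42 N down at 1.128 m → arm 0.428 m, τ = 71.42 × 0.428 = 30.57 N·m counterclockwise.
Net moment of known loads = 40.02 N·m counterclockwise.
An unknown mass m at 0.42 m has arm 0.28 m; its moment is m·g·0.28 clockwise.
For rotational equilibrium, m × 9.81 × 0.28 = 40.02, so m = 40.02 / (9.81 × 0.28) = 14.6 kg.

m ≈ 14.6 kg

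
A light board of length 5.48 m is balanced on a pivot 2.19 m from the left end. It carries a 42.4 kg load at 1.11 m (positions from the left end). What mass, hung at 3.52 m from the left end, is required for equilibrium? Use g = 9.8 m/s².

m ≈ 34.4 kg

Take moments about the pivot (at 2.19 m from the left end).
Load: 42.4 × 9.8 = 415.5 N down at 1.11 m → arm 1.08 m, τ = 415.5 × 1.08 = 448.7 N·m counterclockwise.
Net moment of known loads = 448.7 N·m counterclockwise.
An unknown mass m at 3.52 m has arm 1.33 m; its moment is m·g·1.33 clockwise.
Balancing moments: m × 9.8 × 1.33 = 448.7, giving m = 448.7 / (9.8 × 1.33) = 34.4 kg.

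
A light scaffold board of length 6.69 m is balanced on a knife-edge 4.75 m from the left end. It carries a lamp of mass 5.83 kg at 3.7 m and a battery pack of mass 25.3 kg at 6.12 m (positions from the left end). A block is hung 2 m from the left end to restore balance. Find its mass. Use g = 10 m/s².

Sum moments about the knife-edge (at 4.75 m from the left end) (the support reaction has zero arm there).
Lamp: 5.83 × 10 = 58.3 N down at 3.7 m → arm 1.05 m, τ = 58.3 × 1.05 = 61.21 N·m counterclockwise.
Battery pack: 25.3 × 10 = 253 N down at 6.12 m → arm 1.37 m, τ = 253 × 1.37 = 346.6 N·m clockwise.
Net moment of known loads = 285.4 N·m clockwise.
An unknown mass m at 2 m has arm 2.75 m; its moment is m·g·2.75 counterclockwise.
For rotational equilibrium, m × 10 × 2.75 = 285.4, so m = 285.4 / (10 × 2.75) = 10.4 kg.

m ≈ 10.4 kg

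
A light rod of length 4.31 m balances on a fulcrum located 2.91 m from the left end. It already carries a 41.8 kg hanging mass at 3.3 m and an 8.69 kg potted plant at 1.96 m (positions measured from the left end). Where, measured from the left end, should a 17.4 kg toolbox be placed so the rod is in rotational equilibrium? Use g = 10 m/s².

Choose the fulcrum (at 2.91 m from the left end) as the axis so the support reaction has zero arm there.
Hanging mass: 41.8 × 10 = 418 N down at 3.3 m → arm 0.39 m, τ = 418 × 0.39 = 163 N·m clockwise.
Potted plant: 8.69 × 10 = 86.9 N down at 1.96 m → arm 0.95 m, τ = 86.9 × 0.95 = 82.56 N·m counterclockwise.
Net moment of existing loads = 80.44 N·m clockwise.
The toolbox weighs 17.4 × 10 = 174 N and must supply an equal counterclockwise moment, so its lever arm about the fulcrum is 80.44 / 174 = 0.462 m.
That puts it at 2.91 − 0.462 = 2.45 m from the left end.

x ≈ 2.45 m from the left end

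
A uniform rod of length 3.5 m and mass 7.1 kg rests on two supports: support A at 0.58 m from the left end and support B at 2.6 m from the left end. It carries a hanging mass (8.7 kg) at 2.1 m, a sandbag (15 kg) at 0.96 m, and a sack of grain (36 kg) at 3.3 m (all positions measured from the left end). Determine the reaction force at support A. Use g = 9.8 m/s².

R_A ≈ 47.5 N

About support B:
Beam weight: 7.1 × 9.8 = 69.58 N down at 1.75 m → arm 0.85 m, τ = 69.58 × 0.85 = 59.14 N·m counterclockwise.
Hanging mass: 8.7 × 9.8 = 85.26 N down at 2.1 m → arm 0.5 m, τ = 85.26 × 0.5 = 42.63 N·m counterclockwise.
Sandbag: 15 × 9.8 = 147 N down at 0.96 m → arm 1.64 m, τ = 147 × 1.64 = 241.1 N·m counterclockwise.
Sack of grain: 36 × 9.8 = 352.8 N down at 3.3 m → arm 0.7 m, τ = 352.8 × 0.7 = 247 N·m clockwise.
Net load moment about support B = 95.87 N·m counterclockwise.
Reaction R at support A is upward at 0.58 m, arm 2.02 m → moment R × 2.02 clockwise.
Setting net torque to zero: R × 2.02 = 95.87 → R = 47.5 N.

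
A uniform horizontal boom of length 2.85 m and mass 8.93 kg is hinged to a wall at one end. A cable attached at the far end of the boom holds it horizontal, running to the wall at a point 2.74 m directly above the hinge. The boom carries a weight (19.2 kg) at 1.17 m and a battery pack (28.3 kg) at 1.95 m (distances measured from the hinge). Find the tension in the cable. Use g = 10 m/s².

Take moments about the hinge.
Beam weight: 8.93 × 10 = 89.3 N down at 1.425 m → arm 1.425 m, τ = 89.3 × 1.425 = 127.3 N·m clockwise.
Weight: 19.2 × 10 = 192 N down at 1.17 m → arm 1.17 m, τ = 192 × 1.17 = 224.6 N·m clockwise.
Battery pack: 28.3 × 10 = 283 N down at 1.95 m → arm 1.95 m, τ = 283 × 1.95 = 551.9 N·m clockwise.
Total clockwise load moment = 903.8 N·m.
The cable tension T acts at 2.85 m; only its component perpendicular to the boom, T sinθ, produces torque. sinθ = h/√(h²+d²) = 2.74/√(2.74²+2.85²) = 0.6931.
For rotational equilibrium, T × 2.85 × 0.6931 = 903.8, so T = 903.8 / 1.975 = 458 N.

T ≈ 458 N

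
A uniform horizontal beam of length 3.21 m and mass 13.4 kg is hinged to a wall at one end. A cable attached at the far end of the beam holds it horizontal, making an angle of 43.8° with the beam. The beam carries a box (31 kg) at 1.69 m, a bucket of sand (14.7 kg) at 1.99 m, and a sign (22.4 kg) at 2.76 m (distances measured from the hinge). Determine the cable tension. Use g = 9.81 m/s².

Taking torques about the hinge:
Beam weight: 13.4 × 9.81 = 131.5 N down at 1.605 m → arm 1.605 m, τ = 131.5 × 1.605 = 211.1 N·m clockwise.
Box: 31 × 9.81 = 304.1 N down at 1.69 m → arm 1.69 m, τ = 304.1 × 1.69 = 513.9 N·m clockwise.
Bucket of sand: 14.7 × 9.81 = 144.2 N down at 1.99 m → arm 1.99 m, τ = 144.2 × 1.99 = 287 N·m clockwise.
Sign: 22.4 × 9.81 = 219.7 N down at 2.76 m → arm 2.76 m, τ = 219.7 × 2.76 = 606.4 N·m clockwise.
Total clockwise load moment = 1618 N·m.
The cable tension T acts at 3.21 m; only its component perpendicular to the beam, T sinθ, produces torque. sin 43.8° = 0.6921.
Setting net torque to zero: T × 3.21 × 0.6921 = 1618 → T = 1618 / 2.222 = 728 N.

T ≈ 728 N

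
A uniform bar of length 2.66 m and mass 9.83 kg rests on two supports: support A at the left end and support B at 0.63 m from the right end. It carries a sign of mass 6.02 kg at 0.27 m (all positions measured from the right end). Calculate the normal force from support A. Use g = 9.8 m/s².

R_A ≈ 22.8 N

Sum moments about support B (its reaction then has zero moment arm).
Beam weight: 9.83 × 9.8 = 96.33 N down at 1.33 m → arm 0.7 m, τ = 96.33 × 0.7 = 67.43 N·m counterclockwise.
Sign: 6.02 × 9.8 = 59 N down at 0.27 m → arm 0.36 m, τ = 59 × 0.36 = 21.24 N·m clockwise.
Net load moment about support B = 46.19 N·m counterclockwise.
Reaction R at support A is upward at 2.66 m, arm 2.03 m → moment R × 2.03 clockwise.
Balancing moments: R × 2.03 = 46.19, giving R = 22.8 N.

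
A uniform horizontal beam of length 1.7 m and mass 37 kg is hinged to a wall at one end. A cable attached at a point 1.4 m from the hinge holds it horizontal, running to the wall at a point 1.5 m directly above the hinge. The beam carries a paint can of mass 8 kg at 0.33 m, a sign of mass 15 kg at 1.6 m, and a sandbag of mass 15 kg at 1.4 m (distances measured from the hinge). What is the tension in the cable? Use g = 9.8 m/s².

T ≈ 757 N

About the hinge:
Beam weight: 37 × 9.8 = 362.6 N down at 0.85 m → arm 0.85 m, τ = 362.6 × 0.85 = 308.2 N·m clockwise.
Paint can: 8 × 9.8 = 78.4 N down at 0.33 m → arm 0.33 m, τ = 78.4 × 0.33 = 25.87 N·m clockwise.
Sign: 15 × 9.8 = 147 N down at 1.6 m → arm 1.6 m, τ = 147 × 1.6 = 235.2 N·m clockwise.
Sandbag: 15 × 9.8 = 147 N down at 1.4 m → arm 1.4 m, τ = 147 × 1.4 = 205.8 N·m clockwise.
Total clockwise load moment = 775.1 N·m.
The cable tension T acts at 1.4 m; only its component perpendicular to the beam, T sinθ, produces torque. sinθ = h/√(h²+d²) = 1.5/√(1.5²+1.4²) = 0.7311.
Στ = 0 ⇒ T × 1.4 × 0.7311 = 775.1 ⇒ T = 775.1 / 1.024 = 757 N.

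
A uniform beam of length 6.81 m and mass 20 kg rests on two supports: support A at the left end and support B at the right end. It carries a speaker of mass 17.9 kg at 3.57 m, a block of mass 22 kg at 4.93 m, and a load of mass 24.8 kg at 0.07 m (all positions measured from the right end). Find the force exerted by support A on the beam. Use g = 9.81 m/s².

R_A ≈ 349 N

Choose support B as the axis so its reaction then has zero moment arm.
Beam weight: 20 × 9.81 = 196.2 N down at 3.405 m → arm 3.405 m, τ = 196.2 × 3.405 = 668.1 N·m counterclockwise.
Speaker: 17.9 × 9.81 = 175.6 N down at 3.57 m → arm 3.57 m, τ = 175.6 × 3.57 = 626.9 N·m counterclockwise.
Block: 22 × 9.81 = 215.8 N down at 4.93 m → arm 4.93 m, τ = 215.8 × 4.93 = 1064 N·m counterclockwise.
Load: 24.8 × 9.81 = 243.3 N down at 0.07 m → arm 0.07 m, τ = 243.3 × 0.07 = 17.03 N·m counterclockwise.
Net load moment about support B = 2376 N·m counterclockwise.
Reaction R at support A is upward at 6.81 m, arm 6.81 m → moment R × 6.81 clockwise.
Στ = 0 ⇒ R × 6.81 = 2376 ⇒ R = 349 N.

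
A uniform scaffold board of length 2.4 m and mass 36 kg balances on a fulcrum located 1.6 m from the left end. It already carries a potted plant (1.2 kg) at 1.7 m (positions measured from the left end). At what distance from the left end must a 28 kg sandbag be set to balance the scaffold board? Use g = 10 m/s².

x ≈ 2.11 m from the left end

Take moments about the fulcrum (at 1.6 m from the left end).
Beam weight: 36 × 10 = 360 N down at 1.2 m → arm 0.4 m, τ = 360 × 0.4 = 144 N·m counterclockwise.
Potted plant: 1.2 × 10 = 12 N down at 1.7 m → arm 0.1 m, τ = 12 × 0.1 = 1.2 N·m clockwise.
Net moment of existing loads = 142.8 N·m counterclockwise.
The sandbag weighs 28 × 10 = 280 N and must supply an equal clockwise moment, so its lever arm about the fulcrum is 142.8 / 280 = 0.51 m.
That puts it at 1.6 + 0.51 = 2.11 m from the left end.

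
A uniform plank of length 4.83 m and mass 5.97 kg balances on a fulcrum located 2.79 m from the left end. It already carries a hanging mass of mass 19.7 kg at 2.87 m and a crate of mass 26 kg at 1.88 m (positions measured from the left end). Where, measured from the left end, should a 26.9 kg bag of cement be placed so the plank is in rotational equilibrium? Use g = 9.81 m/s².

x ≈ 3.69 m from the left end

Choose the fulcrum (at 2.79 m from the left end) as the axis so the support reaction has zero arm there.
Beam weight: 5.97 × 9.81 = 58.57 N down at 2.415 m → arm 0.375 m, τ = 58.57 × 0.375 = 21.96 N·m counterclockwise.
Hanging mass: 19.7 × 9.81 = 193.3 N down at 2.87 m → arm 0.08 m, τ = 193.3 × 0.08 = 15.46 N·m clockwise.
Crate: 26 × 9.81 = 255.1 N down at 1.88 m → arm 0.91 m, τ = 255.1 × 0.91 = 232.1 N·m counterclockwise.
Net moment of existing loads = 238.6 N·m counterclockwise.
The bag of cement weighs 26.9 × 9.81 = 263.9 N and must supply an equal clockwise moment, so its lever arm about the fulcrum is 238.6 / 263.9 = 0.904 m.
That puts it at 2.79 + 0.904 = 3.69 m from the left end.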